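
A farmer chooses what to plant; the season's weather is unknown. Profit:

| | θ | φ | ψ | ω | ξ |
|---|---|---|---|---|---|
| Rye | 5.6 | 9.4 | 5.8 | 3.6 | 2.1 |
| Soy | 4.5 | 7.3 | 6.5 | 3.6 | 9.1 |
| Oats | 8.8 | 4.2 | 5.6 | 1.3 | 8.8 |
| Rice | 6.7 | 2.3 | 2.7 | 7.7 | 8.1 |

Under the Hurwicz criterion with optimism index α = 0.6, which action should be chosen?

Rye: 0.6·9.4 + 0.4·2.1 = 6.48
Soy: 0.6·9.1 + 0.4·3.6 = 6.9
Oats: 0.6·8.8 + 0.4·1.3 = 5.8
Rice: 0.6·8.1 + 0.4·2.3 = 5.78
Highest Hurwicz score = 6.9 → Soy.

Soy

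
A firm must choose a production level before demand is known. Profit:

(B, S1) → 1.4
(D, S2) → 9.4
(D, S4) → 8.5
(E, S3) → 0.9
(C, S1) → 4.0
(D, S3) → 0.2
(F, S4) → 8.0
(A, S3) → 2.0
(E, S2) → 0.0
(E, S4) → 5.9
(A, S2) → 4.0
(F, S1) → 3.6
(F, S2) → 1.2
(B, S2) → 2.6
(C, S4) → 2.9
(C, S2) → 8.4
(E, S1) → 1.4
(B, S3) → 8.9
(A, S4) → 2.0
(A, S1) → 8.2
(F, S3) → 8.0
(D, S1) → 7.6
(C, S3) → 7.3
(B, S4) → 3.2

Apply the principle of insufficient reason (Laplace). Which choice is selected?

D

Row averages: A=4.05, B=4.025, C=5.65, D=6.425, E=2.05, F=5.2
Highest average = 6.425 → D.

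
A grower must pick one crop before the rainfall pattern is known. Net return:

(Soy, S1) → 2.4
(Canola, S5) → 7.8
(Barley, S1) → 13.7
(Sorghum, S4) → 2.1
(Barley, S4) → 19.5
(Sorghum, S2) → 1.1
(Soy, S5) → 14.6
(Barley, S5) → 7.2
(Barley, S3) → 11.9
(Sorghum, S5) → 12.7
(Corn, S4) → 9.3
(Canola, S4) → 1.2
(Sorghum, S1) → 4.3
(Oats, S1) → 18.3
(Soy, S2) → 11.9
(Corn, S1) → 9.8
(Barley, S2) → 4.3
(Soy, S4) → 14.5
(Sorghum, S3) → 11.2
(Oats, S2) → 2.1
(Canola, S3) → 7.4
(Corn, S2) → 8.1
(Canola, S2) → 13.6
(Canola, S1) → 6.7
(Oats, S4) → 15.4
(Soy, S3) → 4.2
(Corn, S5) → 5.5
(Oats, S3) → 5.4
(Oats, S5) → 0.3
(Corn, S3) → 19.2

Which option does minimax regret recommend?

Column bests: S1=18.3, S2=13.6, S3=19.2, S4=19.5, S5=14.6.
Soy regrets: 15.9, 1.7, 15.0, 5.0, 0.0 → max 15.9
Corn regrets: 8.5, 5.5, 0.0, 10.2, 9.1 → max 10.2
Oats regrets: 0.0, 11.5, 13.8, 4.1, 14.3 → max 14.3
Canola regrets: 11.6, 0.0, 11.8, 18.3, 6.8 → max 18.3
Sorghum regrets: 14.0, 12.5, 8.0, 17.4, 1.9 → max 17.4
Barley regrets: 4.6, 9.3, 7.3, 0.0, 7.4 → max 9.3
Smallest max regret = 9.3 → Barley.

Barley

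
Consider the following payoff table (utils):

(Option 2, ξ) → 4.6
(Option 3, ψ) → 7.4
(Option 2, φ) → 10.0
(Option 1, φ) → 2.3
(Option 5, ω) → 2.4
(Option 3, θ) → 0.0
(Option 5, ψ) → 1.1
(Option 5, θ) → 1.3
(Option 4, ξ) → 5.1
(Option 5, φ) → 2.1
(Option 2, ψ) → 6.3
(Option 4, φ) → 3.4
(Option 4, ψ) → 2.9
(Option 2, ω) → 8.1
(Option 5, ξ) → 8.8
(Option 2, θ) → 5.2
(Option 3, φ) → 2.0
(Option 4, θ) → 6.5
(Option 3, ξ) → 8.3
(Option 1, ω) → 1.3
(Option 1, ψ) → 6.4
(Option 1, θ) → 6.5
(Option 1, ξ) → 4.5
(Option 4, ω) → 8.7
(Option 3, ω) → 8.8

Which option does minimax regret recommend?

Option 2

Column bests: θ=6.5, φ=10.0, ψ=7.4, ω=8.8, ξ=8.8.
Option 1 regrets: 0.0, 7.7, 1.0, 7.5, 4.3 → max 7.7
Option 2 regrets: 1.3, 0.0, 1.1, 0.7, 4.2 → max 4.2
Option 3 regrets: 6.5, 8.0, 0.0, 0.0, 0.5 → max 8.0
Option 4 regrets: 0.0, 6.6, 4.5, 0.1, 3.7 → max 6.6
Option 5 regrets: 5.2, 7.9, 6.3, 6.4, 0.0 → max 7.9
Smallest max regret = 4.2 → Option 2.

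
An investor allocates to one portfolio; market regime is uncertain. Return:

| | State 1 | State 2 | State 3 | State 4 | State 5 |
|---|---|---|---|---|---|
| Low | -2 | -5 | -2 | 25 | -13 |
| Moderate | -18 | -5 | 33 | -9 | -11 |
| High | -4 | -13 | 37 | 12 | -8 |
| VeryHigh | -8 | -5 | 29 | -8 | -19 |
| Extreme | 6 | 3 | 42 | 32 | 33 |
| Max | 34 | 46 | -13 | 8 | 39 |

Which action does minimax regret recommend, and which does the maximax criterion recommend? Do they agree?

minimax regret → Extreme; maximax → Max (disagree)

Column bests: State 1=34, State 2=46, State 3=42, State 4=32, State 5=39.
Low regrets: 36, 51, 44, 7, 52 → max 52
Moderate regrets: 52, 51, 9, 41, 50 → max 52
High regrets: 38, 59, 5, 20, 47 → max 59
VeryHigh regrets: 42, 51, 13, 40, 58 → max 58
Extreme regrets: 28, 43, 0, 0, 6 → max 43
Max regrets: 0, 0, 55, 24, 0 → max 55
Smallest max regret = 43 → Extreme.
Row maxima: Low=25, Moderate=33, High=37, VeryHigh=29, Extreme=42, Max=46
Best best-case = 46 → Max.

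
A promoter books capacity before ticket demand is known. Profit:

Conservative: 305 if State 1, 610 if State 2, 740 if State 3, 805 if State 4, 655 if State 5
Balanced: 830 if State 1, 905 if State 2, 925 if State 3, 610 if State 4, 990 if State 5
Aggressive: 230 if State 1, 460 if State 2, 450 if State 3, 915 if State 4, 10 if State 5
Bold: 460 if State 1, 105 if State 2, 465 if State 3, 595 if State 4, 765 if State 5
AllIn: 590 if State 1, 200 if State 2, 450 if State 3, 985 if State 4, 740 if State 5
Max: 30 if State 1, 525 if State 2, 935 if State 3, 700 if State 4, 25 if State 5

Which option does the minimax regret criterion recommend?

Balanced

Column bests: State 1=830, State 2=905, State 3=935, State 4=985, State 5=990.
Conservative regrets: 525, 295, 195, 180, 335 → max 525
Balanced regrets: 0, 0, 10, 375, 0 → max 375
Aggressive regrets: 600, 445, 485, 70, 980 → max 980
Bold regrets: 370, 800, 470, 390, 225 → max 800
AllIn regrets: 240, 705, 485, 0, 250 → max 705
Max regrets: 800, 380, 0, 285, 965 → max 965
Smallest max regret = 375 → Balanced.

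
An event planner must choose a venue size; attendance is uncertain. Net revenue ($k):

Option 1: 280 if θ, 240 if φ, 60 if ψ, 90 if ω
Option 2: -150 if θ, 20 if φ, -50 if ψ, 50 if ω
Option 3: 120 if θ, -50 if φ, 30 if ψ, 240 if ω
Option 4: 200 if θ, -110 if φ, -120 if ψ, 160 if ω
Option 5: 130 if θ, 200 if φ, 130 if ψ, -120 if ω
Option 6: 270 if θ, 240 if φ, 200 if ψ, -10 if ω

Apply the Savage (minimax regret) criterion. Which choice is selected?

Column bests: θ=280, φ=240, ψ=200, ω=240.
Option 1 regrets: 0, 0, 140, 150 → max 150
Option 2 regrets: 430, 220, 250, 190 → max 430
Option 3 regrets: 160, 290, 170, 0 → max 290
Option 4 regrets: 80, 350, 320, 80 → max 350
Option 5 regrets: 150, 40, 70, 360 → max 360
Option 6 regrets: 10, 0, 0, 250 → max 250
Smallest max regret = 150 → Option 1.

Option 1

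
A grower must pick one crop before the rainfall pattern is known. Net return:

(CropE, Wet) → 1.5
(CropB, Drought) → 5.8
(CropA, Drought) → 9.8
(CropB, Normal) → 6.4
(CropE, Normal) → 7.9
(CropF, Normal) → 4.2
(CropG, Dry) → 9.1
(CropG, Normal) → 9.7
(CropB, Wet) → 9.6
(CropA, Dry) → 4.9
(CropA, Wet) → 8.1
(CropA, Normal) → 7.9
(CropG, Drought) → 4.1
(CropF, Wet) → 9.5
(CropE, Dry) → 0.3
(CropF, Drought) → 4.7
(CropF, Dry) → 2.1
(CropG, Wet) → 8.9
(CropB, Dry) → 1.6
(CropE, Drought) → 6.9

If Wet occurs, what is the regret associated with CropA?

1.5

Best payoff under Wet is 9.6.
Regret = 9.6 − 8.1 = 1.5.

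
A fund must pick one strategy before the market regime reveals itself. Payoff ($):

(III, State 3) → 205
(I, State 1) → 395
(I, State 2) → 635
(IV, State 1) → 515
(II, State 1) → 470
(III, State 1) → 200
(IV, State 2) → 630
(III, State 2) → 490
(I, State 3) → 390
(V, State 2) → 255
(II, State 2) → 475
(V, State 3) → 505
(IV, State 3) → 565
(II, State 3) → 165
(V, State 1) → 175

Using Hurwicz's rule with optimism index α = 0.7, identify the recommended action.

I: 0.7·635 + 0.3·390 = 561.5
II: 0.7·475 + 0.3·165 = 382
III: 0.7·490 + 0.3·200 = 403
IV: 0.7·630 + 0.3·515 = 595.5
V: 0.7·505 + 0.3·175 = 406
Highest Hurwicz score = 595.5 → IV.

IV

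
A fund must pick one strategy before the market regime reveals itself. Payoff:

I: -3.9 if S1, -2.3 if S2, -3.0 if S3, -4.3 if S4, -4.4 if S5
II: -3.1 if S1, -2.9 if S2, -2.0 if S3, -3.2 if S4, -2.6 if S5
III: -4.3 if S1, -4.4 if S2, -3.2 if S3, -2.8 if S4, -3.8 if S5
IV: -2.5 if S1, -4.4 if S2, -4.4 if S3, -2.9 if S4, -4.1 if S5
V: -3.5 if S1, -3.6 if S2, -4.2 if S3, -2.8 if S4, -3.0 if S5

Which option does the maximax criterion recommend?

II

Row maxima: I=-2.3, II=-2.0, III=-2.8, IV=-2.5, V=-2.8
Best best-case = -2.0 → II.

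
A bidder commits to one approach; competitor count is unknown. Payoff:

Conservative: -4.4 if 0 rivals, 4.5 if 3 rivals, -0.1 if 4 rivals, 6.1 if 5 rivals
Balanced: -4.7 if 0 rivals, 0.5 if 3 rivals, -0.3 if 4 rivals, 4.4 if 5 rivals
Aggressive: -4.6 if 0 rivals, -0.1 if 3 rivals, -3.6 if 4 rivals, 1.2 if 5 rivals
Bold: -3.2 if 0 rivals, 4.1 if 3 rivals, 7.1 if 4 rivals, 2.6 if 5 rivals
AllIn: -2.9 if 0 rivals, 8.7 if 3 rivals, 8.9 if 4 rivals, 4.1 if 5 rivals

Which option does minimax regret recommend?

Column bests: 0 rivals=-2.9, 3 rivals=8.7, 4 rivals=8.9, 5 rivals=6.1.
Conservative regrets: 1.5, 4.2, 9.0, 0.0 → max 9.0
Balanced regrets: 1.8, 8.2, 9.2, 1.7 → max 9.2
Aggressive regrets: 1.7, 8.8, 12.5, 4.9 → max 12.5
Bold regrets: 0.3, 4.6, 1.8, 3.5 → max 4.6
AllIn regrets: 0.0, 0.0, 0.0, 2.0 → max 2.0
Smallest max regret = 2.0 → AllIn.

AllIn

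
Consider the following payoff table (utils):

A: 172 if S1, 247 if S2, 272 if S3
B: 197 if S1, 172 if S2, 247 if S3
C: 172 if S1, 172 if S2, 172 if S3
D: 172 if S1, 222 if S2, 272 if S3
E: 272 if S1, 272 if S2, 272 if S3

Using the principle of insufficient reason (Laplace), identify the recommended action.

Row averages: A=691/3, B=616/3, C=172, D=222, E=272
Highest average = 272 → E.

E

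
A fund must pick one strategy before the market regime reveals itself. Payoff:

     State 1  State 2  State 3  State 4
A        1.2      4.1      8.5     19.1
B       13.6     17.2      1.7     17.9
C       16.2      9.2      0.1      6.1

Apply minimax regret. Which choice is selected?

B

Column bests: State 1=16.2, State 2=17.2, State 3=8.5, State 4=19.1.
A regrets: 15.0, 13.1, 0.0, 0.0 → max 15.0
B regrets: 2.6, 0.0, 6.8, 1.2 → max 6.8
C regrets: 0.0, 8.0, 8.4, 13.0 → max 13.0
Smallest max regret = 6.8 → B.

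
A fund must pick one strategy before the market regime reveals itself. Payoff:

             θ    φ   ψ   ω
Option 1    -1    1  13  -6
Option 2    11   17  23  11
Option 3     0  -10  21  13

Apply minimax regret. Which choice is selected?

Column bests: θ=11, φ=17, ψ=23, ω=13.
Option 1 regrets: 12, 16, 10, 19 → max 19
Option 2 regrets: 0, 0, 0, 2 → max 2
Option 3 regrets: 11, 27, 2, 0 → max 27
Smallest max regret = 2 → Option 2.

Option 2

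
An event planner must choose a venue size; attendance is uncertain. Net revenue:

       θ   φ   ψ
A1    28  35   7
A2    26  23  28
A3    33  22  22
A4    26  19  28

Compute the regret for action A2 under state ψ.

Best payoff under ψ is 28.
Regret = 28 − 28 = 0.

0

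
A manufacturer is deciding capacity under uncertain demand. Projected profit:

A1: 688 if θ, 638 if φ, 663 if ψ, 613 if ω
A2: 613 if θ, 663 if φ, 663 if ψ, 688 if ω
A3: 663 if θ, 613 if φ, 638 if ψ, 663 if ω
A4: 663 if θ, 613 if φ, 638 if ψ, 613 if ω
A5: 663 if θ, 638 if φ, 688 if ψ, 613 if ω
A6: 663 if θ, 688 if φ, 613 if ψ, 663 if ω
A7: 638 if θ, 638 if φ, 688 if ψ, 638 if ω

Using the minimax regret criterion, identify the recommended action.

A7

Column bests: θ=688, φ=688, ψ=688, ω=688.
A1 regrets: 0, 50, 25, 75 → max 75
A2 regrets: 75, 25, 25, 0 → max 75
A3 regrets: 25, 75, 50, 25 → max 75
A4 regrets: 25, 75, 50, 75 → max 75
A5 regrets: 25, 50, 0, 75 → max 75
A6 regrets: 25, 0, 75, 25 → max 75
A7 regrets: 50, 50, 0, 50 → max 50
Smallest max regret = 50 → A7.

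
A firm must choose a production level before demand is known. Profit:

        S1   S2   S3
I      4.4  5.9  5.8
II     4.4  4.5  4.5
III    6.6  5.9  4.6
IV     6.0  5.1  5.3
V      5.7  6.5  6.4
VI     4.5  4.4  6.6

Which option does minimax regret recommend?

Column bests: S1=6.6, S2=6.5, S3=6.6.
I regrets: 2.2, 0.6, 0.8 → max 2.2
II regrets: 2.2, 2.0, 2.1 → max 2.2
III regrets: 0.0, 0.6, 2.0 → max 2.0
IV regrets: 0.6, 1.4, 1.3 → max 1.4
V regrets: 0.9, 0.0, 0.2 → max 0.9
VI regrets: 2.1, 2.1, 0.0 → max 2.1
Smallest max regret = 0.9 → V.

V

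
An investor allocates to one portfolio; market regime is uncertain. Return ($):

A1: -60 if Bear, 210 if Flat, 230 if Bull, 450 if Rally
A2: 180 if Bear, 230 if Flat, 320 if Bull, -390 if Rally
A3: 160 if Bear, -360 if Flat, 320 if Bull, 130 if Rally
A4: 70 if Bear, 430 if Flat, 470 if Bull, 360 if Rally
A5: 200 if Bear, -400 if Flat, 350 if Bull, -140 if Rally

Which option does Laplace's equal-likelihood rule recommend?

A4

Row averages: A1=207.5, A2=85, A3=62.5, A4=332.5, A5=2.5
Highest average = 332.5 → A4.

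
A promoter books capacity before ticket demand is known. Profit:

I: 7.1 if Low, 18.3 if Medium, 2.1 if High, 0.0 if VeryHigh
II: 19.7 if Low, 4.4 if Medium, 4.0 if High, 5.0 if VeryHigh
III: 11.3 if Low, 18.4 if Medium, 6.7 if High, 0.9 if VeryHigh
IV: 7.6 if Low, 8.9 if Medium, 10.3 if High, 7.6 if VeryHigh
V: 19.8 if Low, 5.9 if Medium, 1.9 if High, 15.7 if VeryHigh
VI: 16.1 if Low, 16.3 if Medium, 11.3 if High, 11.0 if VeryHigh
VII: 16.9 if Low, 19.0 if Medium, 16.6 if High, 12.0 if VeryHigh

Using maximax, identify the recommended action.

Row maxima: I=18.3, II=19.7, III=18.4, IV=10.3, V=19.8, VI=16.3, VII=19.0
Best best-case = 19.8 → V.

V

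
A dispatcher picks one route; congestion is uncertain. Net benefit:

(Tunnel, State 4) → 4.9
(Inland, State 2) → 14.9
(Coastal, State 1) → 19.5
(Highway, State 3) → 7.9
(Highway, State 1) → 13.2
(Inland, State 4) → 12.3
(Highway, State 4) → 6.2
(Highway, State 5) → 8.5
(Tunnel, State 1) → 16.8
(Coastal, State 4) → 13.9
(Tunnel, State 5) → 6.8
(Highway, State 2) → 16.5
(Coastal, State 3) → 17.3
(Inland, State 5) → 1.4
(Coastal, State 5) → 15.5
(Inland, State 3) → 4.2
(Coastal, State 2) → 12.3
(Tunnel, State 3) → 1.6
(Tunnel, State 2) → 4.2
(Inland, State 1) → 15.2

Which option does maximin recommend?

Coastal

Row minima: Coastal=12.3, Tunnel=1.6, Highway=6.2, Inland=1.4
Best worst-case = 12.3 → Coastal.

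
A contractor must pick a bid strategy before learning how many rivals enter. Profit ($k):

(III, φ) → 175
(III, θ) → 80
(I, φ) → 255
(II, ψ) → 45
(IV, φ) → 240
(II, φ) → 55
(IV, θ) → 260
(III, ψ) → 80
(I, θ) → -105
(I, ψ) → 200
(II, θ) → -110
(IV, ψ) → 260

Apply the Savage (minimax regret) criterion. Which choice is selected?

Column bests: θ=260, φ=255, ψ=260.
I regrets: 365, 0, 60 → max 365
II regrets: 370, 200, 215 → max 370
III regrets: 180, 80, 180 → max 180
IV regrets: 0, 15, 0 → max 15
Smallest max regret = 15 → IV.

IV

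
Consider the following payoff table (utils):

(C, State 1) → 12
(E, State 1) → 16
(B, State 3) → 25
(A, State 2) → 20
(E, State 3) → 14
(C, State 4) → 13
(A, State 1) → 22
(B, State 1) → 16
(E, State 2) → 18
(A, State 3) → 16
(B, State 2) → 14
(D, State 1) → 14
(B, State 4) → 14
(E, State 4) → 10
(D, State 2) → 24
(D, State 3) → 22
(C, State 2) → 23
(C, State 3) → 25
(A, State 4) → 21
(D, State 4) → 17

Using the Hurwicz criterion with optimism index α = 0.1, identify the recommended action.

A: 0.1·22 + 0.9·16 = 16.6
B: 0.1·25 + 0.9·14 = 15.1
C: 0.1·25 + 0.9·12 = 13.3
D: 0.1·24 + 0.9·14 = 15
E: 0.1·18 + 0.9·10 = 10.8
Highest Hurwicz score = 16.6 → A.

A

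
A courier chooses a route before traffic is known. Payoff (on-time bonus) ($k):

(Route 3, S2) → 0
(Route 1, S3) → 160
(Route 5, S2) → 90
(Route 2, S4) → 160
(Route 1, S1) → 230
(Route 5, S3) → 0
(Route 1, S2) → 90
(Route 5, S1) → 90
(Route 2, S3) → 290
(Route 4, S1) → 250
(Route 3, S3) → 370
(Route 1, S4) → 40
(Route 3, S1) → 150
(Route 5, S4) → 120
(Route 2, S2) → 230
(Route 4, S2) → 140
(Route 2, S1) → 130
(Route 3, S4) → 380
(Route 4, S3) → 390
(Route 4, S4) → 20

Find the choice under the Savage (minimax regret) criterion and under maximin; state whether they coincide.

minimax regret → Route 2; maximin → Route 2 (agree)

Column bests: S1=250, S2=230, S3=390, S4=380.
Route 1 regrets: 20, 140, 230, 340 → max 340
Route 2 regrets: 120, 0, 100, 220 → max 220
Route 3 regrets: 100, 230, 20, 0 → max 230
Route 4 regrets: 0, 90, 0, 360 → max 360
Route 5 regrets: 160, 140, 390, 260 → max 390
Smallest max regret = 220 → Route 2.
Row minima: Route 1=40, Route 2=130, Route 3=0, Route 4=20, Route 5=0
Best worst-case = 130 → Route 2.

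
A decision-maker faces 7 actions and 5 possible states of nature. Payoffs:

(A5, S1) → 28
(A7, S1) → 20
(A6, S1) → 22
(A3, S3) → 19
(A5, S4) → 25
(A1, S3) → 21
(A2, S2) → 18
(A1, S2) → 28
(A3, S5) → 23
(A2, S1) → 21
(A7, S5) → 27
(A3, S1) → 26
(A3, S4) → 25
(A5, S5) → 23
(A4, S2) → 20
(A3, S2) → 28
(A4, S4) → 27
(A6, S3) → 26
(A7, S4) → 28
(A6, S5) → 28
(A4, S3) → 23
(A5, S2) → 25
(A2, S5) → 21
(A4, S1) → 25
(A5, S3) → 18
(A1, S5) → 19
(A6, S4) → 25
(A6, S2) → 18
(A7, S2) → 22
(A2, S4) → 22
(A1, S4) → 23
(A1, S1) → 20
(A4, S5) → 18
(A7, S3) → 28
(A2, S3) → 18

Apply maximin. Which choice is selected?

A7

Row minima: A1=19, A2=18, A3=19, A4=18, A5=18, A6=18, A7=20
Best worst-case = 20 → A7.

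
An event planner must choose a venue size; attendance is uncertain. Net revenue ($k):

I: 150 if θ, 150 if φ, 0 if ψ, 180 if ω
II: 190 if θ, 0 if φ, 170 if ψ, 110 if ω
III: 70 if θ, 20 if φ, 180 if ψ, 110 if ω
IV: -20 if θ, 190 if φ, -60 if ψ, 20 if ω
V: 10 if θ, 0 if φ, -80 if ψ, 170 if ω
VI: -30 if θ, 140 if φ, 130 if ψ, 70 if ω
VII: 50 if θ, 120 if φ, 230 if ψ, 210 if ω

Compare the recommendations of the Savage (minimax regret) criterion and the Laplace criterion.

minimax regret → VII; laplace → VII (agree)

Column bests: θ=190, φ=190, ψ=230, ω=210.
I regrets: 40, 40, 230, 30 → max 230
II regrets: 0, 190, 60, 100 → max 190
III regrets: 120, 170, 50, 100 → max 170
IV regrets: 210, 0, 290, 190 → max 290
V regrets: 180, 190, 310, 40 → max 310
VI regrets: 220, 50, 100, 140 → max 220
VII regrets: 140, 70, 0, 0 → max 140
Smallest max regret = 140 → VII.
Row averages: I=120, II=117.5, III=95, IV=32.5, V=25, VI=77.5, VII=152.5
Highest average = 152.5 → VII.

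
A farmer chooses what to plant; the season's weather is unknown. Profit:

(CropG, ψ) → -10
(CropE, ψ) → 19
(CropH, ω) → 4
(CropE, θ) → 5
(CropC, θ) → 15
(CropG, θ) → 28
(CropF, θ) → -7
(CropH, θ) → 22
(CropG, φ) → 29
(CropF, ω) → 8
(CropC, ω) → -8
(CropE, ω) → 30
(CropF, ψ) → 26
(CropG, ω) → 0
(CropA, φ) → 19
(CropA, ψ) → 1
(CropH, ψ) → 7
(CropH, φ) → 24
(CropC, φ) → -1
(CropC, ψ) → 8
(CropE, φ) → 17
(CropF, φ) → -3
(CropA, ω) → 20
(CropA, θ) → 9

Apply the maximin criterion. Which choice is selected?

Row minima: CropE=5, CropH=4, CropA=1, CropF=-7, CropC=-8, CropG=-10
Best worst-case = 5 → CropE.

CropE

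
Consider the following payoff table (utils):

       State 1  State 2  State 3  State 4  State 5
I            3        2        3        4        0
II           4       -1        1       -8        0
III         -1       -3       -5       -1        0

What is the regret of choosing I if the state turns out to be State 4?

Best payoff under State 4 is 4.
Regret = 4 − 4 = 0.

0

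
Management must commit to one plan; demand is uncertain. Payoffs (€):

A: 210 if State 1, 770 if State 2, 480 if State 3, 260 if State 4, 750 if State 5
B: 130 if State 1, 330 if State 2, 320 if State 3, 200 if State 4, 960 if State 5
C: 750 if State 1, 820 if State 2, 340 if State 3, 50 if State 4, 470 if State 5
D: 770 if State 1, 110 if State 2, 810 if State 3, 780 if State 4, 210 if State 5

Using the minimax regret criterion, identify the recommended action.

A

Column bests: State 1=770, State 2=820, State 3=810, State 4=780, State 5=960.
A regrets: 560, 50, 330, 520, 210 → max 560
B regrets: 640, 490, 490, 580, 0 → max 640
C regrets: 20, 0, 470, 730, 490 → max 730
D regrets: 0, 710, 0, 0, 750 → max 750
Smallest max regret = 560 → A.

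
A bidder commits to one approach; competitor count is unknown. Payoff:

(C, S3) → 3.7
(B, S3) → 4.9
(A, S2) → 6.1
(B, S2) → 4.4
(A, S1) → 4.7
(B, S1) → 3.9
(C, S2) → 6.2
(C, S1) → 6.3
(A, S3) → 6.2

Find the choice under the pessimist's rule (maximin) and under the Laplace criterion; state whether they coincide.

Row minima: A=4.7, B=3.9, C=3.7
Best worst-case = 4.7 → A.
Row averages: A=17/3, B=4.4, C=5.4
Highest average = 17/3 → A.

maximin → A; laplace → A (agree)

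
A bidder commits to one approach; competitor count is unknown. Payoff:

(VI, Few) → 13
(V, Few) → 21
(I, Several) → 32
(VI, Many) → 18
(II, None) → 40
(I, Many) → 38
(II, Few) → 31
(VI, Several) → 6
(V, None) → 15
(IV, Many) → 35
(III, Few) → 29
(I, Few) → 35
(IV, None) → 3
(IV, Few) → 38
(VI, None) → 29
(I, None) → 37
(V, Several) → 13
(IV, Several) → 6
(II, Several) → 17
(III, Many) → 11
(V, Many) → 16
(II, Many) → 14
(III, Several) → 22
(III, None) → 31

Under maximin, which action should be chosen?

Row minima: I=32, II=14, III=11, IV=3, V=13, VI=6
Best worst-case = 32 → I.

I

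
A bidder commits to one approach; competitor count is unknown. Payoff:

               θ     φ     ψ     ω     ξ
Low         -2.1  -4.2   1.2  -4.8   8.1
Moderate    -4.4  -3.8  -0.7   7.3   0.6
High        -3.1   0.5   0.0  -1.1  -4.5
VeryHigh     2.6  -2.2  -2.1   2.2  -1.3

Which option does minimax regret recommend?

Column bests: θ=2.6, φ=0.5, ψ=1.2, ω=7.3, ξ=8.1.
Low regrets: 4.7, 4.7, 0.0, 12.1, 0.0 → max 12.1
Moderate regrets: 7.0, 4.3, 1.9, 0.0, 7.5 → max 7.5
High regrets: 5.7, 0.0, 1.2, 8.4, 12.6 → max 12.6
VeryHigh regrets: 0.0, 2.7, 3.3, 5.1, 9.4 → max 9.4
Smallest max regret = 7.5 → Moderate.

Moderate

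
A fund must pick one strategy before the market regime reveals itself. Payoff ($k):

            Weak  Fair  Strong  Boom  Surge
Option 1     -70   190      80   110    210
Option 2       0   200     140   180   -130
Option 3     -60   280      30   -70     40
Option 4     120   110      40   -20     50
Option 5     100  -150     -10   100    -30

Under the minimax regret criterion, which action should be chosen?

Column bests: Weak=120, Fair=280, Strong=140, Boom=180, Surge=210.
Option 1 regrets: 190, 90, 60, 70, 0 → max 190
Option 2 regrets: 120, 80, 0, 0, 340 → max 340
Option 3 regrets: 180, 0, 110, 250, 170 → max 250
Option 4 regrets: 0, 170, 100, 200, 160 → max 200
Option 5 regrets: 20, 430, 150, 80, 240 → max 430
Smallest max regret = 190 → Option 1.

Option 1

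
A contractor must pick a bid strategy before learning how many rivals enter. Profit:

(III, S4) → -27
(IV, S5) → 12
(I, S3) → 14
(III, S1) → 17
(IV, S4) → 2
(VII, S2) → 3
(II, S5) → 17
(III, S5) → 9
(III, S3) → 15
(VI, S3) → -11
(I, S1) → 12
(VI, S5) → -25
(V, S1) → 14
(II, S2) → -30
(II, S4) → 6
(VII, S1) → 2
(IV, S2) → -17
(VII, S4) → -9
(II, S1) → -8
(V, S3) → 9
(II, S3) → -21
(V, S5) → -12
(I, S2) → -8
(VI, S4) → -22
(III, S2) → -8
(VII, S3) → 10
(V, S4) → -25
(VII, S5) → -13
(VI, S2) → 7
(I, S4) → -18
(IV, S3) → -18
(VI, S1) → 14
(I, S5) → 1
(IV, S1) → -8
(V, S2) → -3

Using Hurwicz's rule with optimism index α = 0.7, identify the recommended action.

I: 0.7·14 + 0.3·(-18) = 4.4
II: 0.7·17 + 0.3·(-30) = 2.9
III: 0.7·17 + 0.3·(-27) = 3.8
IV: 0.7·12 + 0.3·(-18) = 3
V: 0.7·14 + 0.3·(-25) = 2.3
VI: 0.7·14 + 0.3·(-25) = 2.3
VII: 0.7·10 + 0.3·(-13) = 3.1
Highest Hurwicz score = 4.4 → I.

I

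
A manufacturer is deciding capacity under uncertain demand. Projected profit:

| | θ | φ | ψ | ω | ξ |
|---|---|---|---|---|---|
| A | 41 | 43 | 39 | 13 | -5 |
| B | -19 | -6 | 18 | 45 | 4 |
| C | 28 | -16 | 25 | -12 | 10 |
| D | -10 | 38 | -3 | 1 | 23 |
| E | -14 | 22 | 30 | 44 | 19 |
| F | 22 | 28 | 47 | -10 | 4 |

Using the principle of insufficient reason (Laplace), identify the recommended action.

A

Row averages: A=26.2, B=8.4, C=7, D=9.8, E=20.2, F=18.2
Highest average = 26.2 → A.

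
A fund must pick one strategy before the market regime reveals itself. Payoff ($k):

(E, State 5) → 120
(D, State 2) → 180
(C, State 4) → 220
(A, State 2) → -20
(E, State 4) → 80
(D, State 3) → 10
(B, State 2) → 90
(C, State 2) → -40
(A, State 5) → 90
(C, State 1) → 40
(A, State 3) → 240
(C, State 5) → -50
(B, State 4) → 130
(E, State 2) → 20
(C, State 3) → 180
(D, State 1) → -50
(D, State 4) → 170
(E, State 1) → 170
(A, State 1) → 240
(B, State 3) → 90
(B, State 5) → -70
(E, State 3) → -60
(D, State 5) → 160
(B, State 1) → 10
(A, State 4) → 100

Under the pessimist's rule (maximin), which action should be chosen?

A

Row minima: A=-20, B=-70, C=-50, D=-50, E=-60
Best worst-case = -20 → A.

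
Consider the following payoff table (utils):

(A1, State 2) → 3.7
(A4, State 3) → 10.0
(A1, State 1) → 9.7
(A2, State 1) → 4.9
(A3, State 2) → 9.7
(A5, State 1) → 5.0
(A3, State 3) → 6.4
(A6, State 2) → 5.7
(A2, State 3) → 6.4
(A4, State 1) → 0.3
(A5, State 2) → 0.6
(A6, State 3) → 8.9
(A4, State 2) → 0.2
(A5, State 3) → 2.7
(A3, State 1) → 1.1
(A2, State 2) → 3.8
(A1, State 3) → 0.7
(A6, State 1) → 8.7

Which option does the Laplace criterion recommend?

Row averages: A1=4.7, A2=151/30, A3=86/15, A4=3.5, A5=83/30, A6=233/30
Highest average = 233/30 → A6.

A6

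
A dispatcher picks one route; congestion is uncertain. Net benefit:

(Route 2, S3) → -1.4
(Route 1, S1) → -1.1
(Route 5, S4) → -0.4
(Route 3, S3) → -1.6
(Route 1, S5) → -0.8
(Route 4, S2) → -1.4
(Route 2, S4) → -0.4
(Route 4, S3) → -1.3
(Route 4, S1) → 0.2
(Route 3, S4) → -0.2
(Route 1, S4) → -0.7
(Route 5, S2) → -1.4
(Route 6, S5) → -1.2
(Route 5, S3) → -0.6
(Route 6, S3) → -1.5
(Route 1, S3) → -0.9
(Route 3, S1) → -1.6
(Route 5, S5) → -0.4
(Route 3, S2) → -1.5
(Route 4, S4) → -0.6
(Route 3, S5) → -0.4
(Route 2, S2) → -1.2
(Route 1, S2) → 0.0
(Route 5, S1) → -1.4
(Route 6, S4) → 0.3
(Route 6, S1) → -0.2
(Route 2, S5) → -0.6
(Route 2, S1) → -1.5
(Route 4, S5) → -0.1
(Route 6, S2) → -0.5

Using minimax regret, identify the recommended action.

Column bests: S1=0.2, S2=0.0, S3=-0.6, S4=0.3, S5=-0.1.
Route 1 regrets: 1.3, 0.0, 0.3, 1.0, 0.7 → max 1.3
Route 2 regrets: 1.7, 1.2, 0.8, 0.7, 0.5 → max 1.7
Route 3 regrets: 1.8, 1.5, 1.0, 0.5, 0.3 → max 1.8
Route 4 regrets: 0.0, 1.4, 0.7, 0.9, 0.0 → max 1.4
Route 5 regrets: 1.6, 1.4, 0.0, 0.7, 0.3 → max 1.6
Route 6 regrets: 0.4, 0.5, 0.9, 0.0, 1.1 → max 1.1
Smallest max regret = 1.1 → Route 6.

Route 6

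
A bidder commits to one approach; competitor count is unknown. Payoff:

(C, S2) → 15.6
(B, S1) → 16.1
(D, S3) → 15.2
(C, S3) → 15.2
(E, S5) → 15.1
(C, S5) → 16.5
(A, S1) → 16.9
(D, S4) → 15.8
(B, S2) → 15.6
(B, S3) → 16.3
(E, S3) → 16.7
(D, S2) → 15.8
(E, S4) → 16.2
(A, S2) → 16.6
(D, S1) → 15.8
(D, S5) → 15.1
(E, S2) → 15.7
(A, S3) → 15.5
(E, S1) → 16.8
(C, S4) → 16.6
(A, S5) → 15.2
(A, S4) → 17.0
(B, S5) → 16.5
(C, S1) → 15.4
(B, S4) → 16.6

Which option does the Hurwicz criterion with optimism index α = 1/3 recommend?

B

A: 1/3·17.0 + 2/3·15.2 = 15.8
B: 1/3·16.6 + 2/3·15.6 = 239/15
C: 1/3·16.6 + 2/3·15.2 = 47/3
D: 1/3·15.8 + 2/3·15.1 = 46/3
E: 1/3·16.8 + 2/3·15.1 = 47/3
Highest Hurwicz score = 239/15 → B.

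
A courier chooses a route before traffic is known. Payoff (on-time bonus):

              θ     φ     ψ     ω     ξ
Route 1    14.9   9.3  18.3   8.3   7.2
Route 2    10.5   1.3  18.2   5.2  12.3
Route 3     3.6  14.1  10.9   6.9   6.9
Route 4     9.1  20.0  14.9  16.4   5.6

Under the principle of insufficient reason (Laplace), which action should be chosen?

Route 4

Row averages: Route 1=11.6, Route 2=9.5, Route 3=8.48, Route 4=13.2
Highest average = 13.2 → Route 4.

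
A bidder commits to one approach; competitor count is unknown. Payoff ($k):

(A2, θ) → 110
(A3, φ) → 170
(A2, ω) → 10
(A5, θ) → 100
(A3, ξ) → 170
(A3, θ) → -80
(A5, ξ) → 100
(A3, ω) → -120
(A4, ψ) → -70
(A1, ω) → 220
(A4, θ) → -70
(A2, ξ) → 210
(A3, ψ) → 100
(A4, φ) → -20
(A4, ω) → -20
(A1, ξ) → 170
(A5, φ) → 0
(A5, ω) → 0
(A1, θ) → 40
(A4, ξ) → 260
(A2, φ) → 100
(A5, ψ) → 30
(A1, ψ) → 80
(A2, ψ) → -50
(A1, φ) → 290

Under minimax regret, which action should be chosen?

Column bests: θ=110, φ=290, ψ=100, ω=220, ξ=260.
A1 regrets: 70, 0, 20, 0, 90 → max 90
A2 regrets: 0, 190, 150, 210, 50 → max 210
A3 regrets: 190, 120, 0, 340, 90 → max 340
A4 regrets: 180, 310, 170, 240, 0 → max 310
A5 regrets: 10, 290, 70, 220, 160 → max 290
Smallest max regret = 90 → A1.

A1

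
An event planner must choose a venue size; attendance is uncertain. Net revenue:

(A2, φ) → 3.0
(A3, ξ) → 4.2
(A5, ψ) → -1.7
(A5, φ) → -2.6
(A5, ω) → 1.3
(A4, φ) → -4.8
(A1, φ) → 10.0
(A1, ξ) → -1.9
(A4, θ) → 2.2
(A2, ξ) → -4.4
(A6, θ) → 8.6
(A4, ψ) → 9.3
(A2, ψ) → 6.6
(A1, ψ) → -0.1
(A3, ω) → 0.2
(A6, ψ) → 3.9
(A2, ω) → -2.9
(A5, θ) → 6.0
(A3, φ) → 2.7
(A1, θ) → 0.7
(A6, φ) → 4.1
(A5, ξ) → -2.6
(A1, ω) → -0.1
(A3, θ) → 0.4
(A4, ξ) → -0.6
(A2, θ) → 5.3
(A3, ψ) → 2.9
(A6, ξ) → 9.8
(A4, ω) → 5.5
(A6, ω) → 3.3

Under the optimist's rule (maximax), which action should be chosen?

Row maxima: A1=10.0, A2=6.6, A3=4.2, A4=9.3, A5=6.0, A6=9.8
Best best-case = 10.0 → A1.

A1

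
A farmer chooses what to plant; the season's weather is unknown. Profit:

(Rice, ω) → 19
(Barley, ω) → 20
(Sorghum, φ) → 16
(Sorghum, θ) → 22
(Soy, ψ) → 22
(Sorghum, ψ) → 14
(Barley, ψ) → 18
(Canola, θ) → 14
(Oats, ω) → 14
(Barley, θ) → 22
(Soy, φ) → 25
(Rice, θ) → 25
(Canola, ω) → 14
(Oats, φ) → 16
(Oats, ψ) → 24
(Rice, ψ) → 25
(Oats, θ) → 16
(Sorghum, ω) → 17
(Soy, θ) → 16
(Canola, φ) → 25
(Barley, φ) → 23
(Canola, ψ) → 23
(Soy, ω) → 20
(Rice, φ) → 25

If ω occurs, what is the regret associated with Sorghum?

3

Best payoff under ω is 20.
Regret = 20 − 17 = 3.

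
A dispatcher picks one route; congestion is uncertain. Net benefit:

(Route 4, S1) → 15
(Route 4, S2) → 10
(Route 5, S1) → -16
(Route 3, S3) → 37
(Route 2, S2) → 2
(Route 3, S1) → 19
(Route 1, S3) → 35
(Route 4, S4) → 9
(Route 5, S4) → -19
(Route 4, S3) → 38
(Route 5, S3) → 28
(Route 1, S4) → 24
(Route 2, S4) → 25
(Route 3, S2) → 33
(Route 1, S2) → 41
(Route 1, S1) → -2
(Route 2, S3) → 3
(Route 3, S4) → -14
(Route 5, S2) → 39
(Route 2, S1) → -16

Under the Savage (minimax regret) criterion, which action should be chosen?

Column bests: S1=19, S2=41, S3=38, S4=25.
Route 1 regrets: 21, 0, 3, 1 → max 21
Route 2 regrets: 35, 39, 35, 0 → max 39
Route 3 regrets: 0, 8, 1, 39 → max 39
Route 4 regrets: 4, 31, 0, 16 → max 31
Route 5 regrets: 35, 2, 10, 44 → max 44
Smallest max regret = 21 → Route 1.

Route 1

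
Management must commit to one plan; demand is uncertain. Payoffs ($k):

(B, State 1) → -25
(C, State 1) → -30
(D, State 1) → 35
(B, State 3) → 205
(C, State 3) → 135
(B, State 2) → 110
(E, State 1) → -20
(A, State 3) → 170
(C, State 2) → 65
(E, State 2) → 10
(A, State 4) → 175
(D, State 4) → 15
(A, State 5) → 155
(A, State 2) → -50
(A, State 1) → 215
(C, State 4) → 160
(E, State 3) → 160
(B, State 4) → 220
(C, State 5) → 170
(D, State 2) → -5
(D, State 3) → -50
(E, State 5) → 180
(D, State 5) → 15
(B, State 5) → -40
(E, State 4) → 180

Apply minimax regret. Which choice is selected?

A

Column bests: State 1=215, State 2=110, State 3=205, State 4=220, State 5=180.
A regrets: 0, 160, 35, 45, 25 → max 160
B regrets: 240, 0, 0, 0, 220 → max 240
C regrets: 245, 45, 70, 60, 10 → max 245
D regrets: 180, 115, 255, 205, 165 → max 255
E regrets: 235, 100, 45, 40, 0 → max 235
Smallest max regret = 160 → A.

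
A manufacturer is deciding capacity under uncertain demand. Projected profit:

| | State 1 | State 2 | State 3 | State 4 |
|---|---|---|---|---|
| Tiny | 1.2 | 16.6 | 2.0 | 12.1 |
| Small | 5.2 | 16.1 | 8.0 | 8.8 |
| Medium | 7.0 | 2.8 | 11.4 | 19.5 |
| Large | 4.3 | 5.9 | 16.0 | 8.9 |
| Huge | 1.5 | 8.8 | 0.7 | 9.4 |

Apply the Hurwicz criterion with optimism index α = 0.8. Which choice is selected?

Tiny: 0.8·16.6 + 0.2·1.2 = 13.52
Small: 0.8·16.1 + 0.2·5.2 = 13.92
Medium: 0.8·19.5 + 0.2·2.8 = 16.16
Large: 0.8·16.0 + 0.2·4.3 = 13.66
Huge: 0.8·9.4 + 0.2·0.7 = 7.66
Highest Hurwicz score = 16.16 → Medium.

Medium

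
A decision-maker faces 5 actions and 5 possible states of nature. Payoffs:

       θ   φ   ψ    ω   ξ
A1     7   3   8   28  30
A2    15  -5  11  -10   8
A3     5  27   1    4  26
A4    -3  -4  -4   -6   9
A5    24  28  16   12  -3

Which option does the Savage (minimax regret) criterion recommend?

A3

Column bests: θ=24, φ=28, ψ=16, ω=28, ξ=30.
A1 regrets: 17, 25, 8, 0, 0 → max 25
A2 regrets: 9, 33, 5, 38, 22 → max 38
A3 regrets: 19, 1, 15, 24, 4 → max 24
A4 regrets: 27, 32, 20, 34, 21 → max 34
A5 regrets: 0, 0, 0, 16, 33 → max 33
Smallest max regret = 24 → A3.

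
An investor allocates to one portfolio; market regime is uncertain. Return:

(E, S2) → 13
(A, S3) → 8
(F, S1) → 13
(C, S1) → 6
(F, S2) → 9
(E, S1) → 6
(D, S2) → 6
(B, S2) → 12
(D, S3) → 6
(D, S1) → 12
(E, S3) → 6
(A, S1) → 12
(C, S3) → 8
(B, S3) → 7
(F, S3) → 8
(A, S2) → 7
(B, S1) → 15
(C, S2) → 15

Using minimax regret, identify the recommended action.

B

Column bests: S1=15, S2=15, S3=8.
A regrets: 3, 8, 0 → max 8
B regrets: 0, 3, 1 → max 3
C regrets: 9, 0, 0 → max 9
D regrets: 3, 9, 2 → max 9
E regrets: 9, 2, 2 → max 9
F regrets: 2, 6, 0 → max 6
Smallest max regret = 3 → B.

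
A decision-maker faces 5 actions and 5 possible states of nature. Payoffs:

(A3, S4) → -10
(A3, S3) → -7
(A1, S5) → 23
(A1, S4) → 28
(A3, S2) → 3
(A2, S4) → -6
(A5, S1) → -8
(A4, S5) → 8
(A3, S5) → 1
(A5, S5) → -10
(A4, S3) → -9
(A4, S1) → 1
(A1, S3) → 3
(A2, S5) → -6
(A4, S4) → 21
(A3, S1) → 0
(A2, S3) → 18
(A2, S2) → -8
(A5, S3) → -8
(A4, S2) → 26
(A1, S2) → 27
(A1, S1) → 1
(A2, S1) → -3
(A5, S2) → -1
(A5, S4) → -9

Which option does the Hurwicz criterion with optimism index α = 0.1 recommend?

A1

A1: 0.1·28 + 0.9·1 = 3.7
A2: 0.1·18 + 0.9·(-8) = -5.4
A3: 0.1·3 + 0.9·(-10) = -8.7
A4: 0.1·26 + 0.9·(-9) = -5.5
A5: 0.1·(-1) + 0.9·(-10) = -9.1
Highest Hurwicz score = 3.7 → A1.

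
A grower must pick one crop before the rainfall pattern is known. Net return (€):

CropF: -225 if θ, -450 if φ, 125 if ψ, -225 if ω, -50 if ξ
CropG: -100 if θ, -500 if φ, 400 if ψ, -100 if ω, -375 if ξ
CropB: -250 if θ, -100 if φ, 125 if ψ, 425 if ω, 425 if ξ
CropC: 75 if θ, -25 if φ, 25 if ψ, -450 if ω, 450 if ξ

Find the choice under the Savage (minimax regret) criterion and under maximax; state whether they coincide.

minimax regret → CropB; maximax → CropC (disagree)

Column bests: θ=75, φ=-25, ψ=400, ω=425, ξ=450.
CropF regrets: 300, 425, 275, 650, 500 → max 650
CropG regrets: 175, 475, 0, 525, 825 → max 825
CropB regrets: 325, 75, 275, 0, 25 → max 325
CropC regrets: 0, 0, 375, 875, 0 → max 875
Smallest max regret = 325 → CropB.
Row maxima: CropF=125, CropG=400, CropB=425, CropC=450
Best best-case = 450 → CropC.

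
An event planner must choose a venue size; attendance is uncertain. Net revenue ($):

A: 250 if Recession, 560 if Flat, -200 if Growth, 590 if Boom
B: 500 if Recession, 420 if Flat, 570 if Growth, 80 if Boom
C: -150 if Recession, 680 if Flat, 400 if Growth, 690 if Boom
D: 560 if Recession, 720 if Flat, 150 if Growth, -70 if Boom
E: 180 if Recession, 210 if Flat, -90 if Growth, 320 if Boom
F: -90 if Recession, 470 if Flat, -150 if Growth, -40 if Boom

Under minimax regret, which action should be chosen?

B

Column bests: Recession=560, Flat=720, Growth=570, Boom=690.
A regrets: 310, 160, 770, 100 → max 770
B regrets: 60, 300, 0, 610 → max 610
C regrets: 710, 40, 170, 0 → max 710
D regrets: 0, 0, 420, 760 → max 760
E regrets: 380, 510, 660, 370 → max 660
F regrets: 650, 250, 720, 730 → max 730
Smallest max regret = 610 → B.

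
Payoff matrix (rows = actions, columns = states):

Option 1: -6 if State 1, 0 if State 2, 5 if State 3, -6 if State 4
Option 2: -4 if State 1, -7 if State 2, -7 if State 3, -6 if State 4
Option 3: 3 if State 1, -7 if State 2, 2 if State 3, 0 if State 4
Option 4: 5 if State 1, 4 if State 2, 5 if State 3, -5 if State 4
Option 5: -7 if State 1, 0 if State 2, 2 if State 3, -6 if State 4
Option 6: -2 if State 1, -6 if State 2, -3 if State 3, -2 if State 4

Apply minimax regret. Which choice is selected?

Option 4

Column bests: State 1=5, State 2=4, State 3=5, State 4=0.
Option 1 regrets: 11, 4, 0, 6 → max 11
Option 2 regrets: 9, 11, 12, 6 → max 12
Option 3 regrets: 2, 11, 3, 0 → max 11
Option 4 regrets: 0, 0, 0, 5 → max 5
Option 5 regrets: 12, 4, 3, 6 → max 12
Option 6 regrets: 7, 10, 8, 2 → max 10
Smallest max regret = 5 → Option 4.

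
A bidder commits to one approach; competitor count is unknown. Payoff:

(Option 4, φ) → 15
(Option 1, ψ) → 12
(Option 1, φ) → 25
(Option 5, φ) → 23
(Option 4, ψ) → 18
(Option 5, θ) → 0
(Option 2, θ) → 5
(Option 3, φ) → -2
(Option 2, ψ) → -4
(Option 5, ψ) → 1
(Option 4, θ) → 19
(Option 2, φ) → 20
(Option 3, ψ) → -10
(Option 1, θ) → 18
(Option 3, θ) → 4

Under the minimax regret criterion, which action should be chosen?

Option 1

Column bests: θ=19, φ=25, ψ=18.
Option 1 regrets: 1, 0, 6 → max 6
Option 2 regrets: 14, 5, 22 → max 22
Option 3 regrets: 15, 27, 28 → max 28
Option 4 regrets: 0, 10, 0 → max 10
Option 5 regrets: 19, 2, 17 → max 19
Smallest max regret = 6 → Option 1.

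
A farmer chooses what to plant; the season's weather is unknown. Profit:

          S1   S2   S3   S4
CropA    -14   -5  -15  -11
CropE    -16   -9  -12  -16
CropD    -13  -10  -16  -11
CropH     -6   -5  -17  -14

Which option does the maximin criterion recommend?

CropA

Row minima: CropA=-15, CropE=-16, CropD=-16, CropH=-17
Best worst-case = -15 → CropA.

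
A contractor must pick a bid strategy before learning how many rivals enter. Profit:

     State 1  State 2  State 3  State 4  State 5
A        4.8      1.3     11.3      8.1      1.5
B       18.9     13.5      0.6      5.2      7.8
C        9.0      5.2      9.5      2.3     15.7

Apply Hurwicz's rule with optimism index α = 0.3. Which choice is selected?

C

A: 0.3·11.3 + 0.7·1.3 = 4.3
B: 0.3·18.9 + 0.7·0.6 = 6.09
C: 0.3·15.7 + 0.7·2.3 = 6.32
Highest Hurwicz score = 6.32 → C.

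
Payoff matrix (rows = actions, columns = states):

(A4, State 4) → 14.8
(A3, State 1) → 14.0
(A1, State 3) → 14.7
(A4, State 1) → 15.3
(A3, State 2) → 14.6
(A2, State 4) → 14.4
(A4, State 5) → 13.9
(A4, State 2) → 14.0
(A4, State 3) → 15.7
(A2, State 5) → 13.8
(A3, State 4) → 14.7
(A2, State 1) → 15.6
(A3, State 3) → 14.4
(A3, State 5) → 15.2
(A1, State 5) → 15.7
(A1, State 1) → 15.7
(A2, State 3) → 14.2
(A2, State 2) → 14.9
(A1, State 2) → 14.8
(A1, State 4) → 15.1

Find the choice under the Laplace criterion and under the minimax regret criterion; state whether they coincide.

laplace → A1; minimax regret → A1 (agree)

Row averages: A1=15.2, A2=14.58, A3=14.58, A4=14.74
Highest average = 15.2 → A1.
Column bests: State 1=15.7, State 2=14.9, State 3=15.7, State 4=15.1, State 5=15.7.
A1 regrets: 0.0, 0.1, 1.0, 0.0, 0.0 → max 1.0
A2 regrets: 0.1, 0.0, 1.5, 0.7, 1.9 → max 1.9
A3 regrets: 1.7, 0.3, 1.3, 0.4, 0.5 → max 1.7
A4 regrets: 0.4, 0.9, 0.0, 0.3, 1.8 → max 1.8
Smallest max regret = 1.0 → A1.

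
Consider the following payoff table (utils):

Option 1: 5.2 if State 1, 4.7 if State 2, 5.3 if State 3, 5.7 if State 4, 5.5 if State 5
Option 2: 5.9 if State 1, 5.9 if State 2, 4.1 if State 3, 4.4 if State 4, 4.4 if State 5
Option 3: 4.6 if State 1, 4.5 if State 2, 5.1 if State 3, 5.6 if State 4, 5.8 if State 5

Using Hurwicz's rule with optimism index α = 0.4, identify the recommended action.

Option 1

Option 1: 0.4·5.7 + 0.6·4.7 = 5.1
Option 2: 0.4·5.9 + 0.6·4.1 = 4.82
Option 3: 0.4·5.8 + 0.6·4.5 = 5.02
Highest Hurwicz score = 5.1 → Option 1.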